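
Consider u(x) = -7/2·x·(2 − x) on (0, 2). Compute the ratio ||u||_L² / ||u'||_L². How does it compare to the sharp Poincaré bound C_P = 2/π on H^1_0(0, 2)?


||u||_L² / ||u'||_L² = sqrt(10)/5 < C_P = 2/π.

u(x) = -7/2·x·(2 − x), so u'(x) = 7*x - 7.
u(x) = -7/2·x·(2 − x) vanishes at x = 0 and x = 2, so u ∈ H^1_0(0, 2). Differentiate via the product rule and integrate the resulting polynomials term by term.
  ∫_0^2 u² dx = ∫_0^2 (49*x^4/4 - 49*x^3 + 49*x^2) dx. Term by term:
    ∫_0^2 49*x^4/4 dx = 392/5;  ∫_0^2 -49*x^3 dx = -196;  ∫_0^2 49*x^2 dx = 392/3.
  Sum: 392/5 − 196 + 392/3 = 196/15.
  ∫_0^2 (u')² dx = ∫_0^2 (49*x^2 - 98*x + 49) dx. Term by term:
    ∫_0^2 49*x^2 dx = 392/3;  ∫_0^2 -98*x dx = -196;  ∫_0^2 49 dx = 98.
  Sum: 392/3 − 196 + 98 = 98/3.
∫_0^2 u² dx = 196/15, so ||u||_L² = 14*sqrt(15)/15.
∫_0^2 (u')² dx = 98/3, so ||u'||_L² = 7*sqrt(6)/3.
Ratio ||u||_L² / ||u'||_L² = sqrt(10)/5.
Sharp Poincaré constant on H^1_0(0, 2) is C_P = L/π = 2/π, achieved by sin(π/2·x).
A polynomial bump cannot attain the sharp Poincaré constant (only the first sine eigenfunction does), so the ratio is strictly less than C_P, consistent with ||u||_L² ≤ C_P ||u'||_L².


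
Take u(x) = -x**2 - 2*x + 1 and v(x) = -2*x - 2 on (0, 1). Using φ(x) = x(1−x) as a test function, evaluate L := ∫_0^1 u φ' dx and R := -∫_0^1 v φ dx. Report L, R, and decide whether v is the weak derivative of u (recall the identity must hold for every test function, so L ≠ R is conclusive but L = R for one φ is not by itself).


LHS = 1/2, RHS = 1/2. Yes, v = u' weakly.

u(x) = -x**2 - 2*x + 1, classical derivative u'(x) = -2*x - 2.
φ(x) = x(1−x), so φ'(x) = 1 - 2*x.
Note φ(0) = φ(1) = 0, so the boundary term u·φ vanishes.
LHS = ∫_0^1 u(x) φ'(x) dx = ∫_0^1 (2*x^3 + 3*x^2 - 4*x + 1) dx. Term by term:
  ∫_0^1 2*x^3 dx = 1/2;  ∫_0^1 3*x^2 dx = 1;  ∫_0^1 -4*x dx = -2;
  ∫_0^1 1 dx = 1.
Sum: 1/2 + 1 − 2 + 1 = 1/2.
So LHS = 1/2.
∫_0^1 v(x) φ(x) dx = ∫_0^1 (2*x^3 - 2*x) dx. Term by term:
  ∫_0^1 2*x^3 dx = 1/2;  ∫_0^1 -2*x dx = -1.
Sum: 1/2 − 1 = -1/2.
So RHS = -∫_0^1 v(x) φ(x) dx = 1/2.
LHS = RHS, so the identity holds for this test φ.
Moreover u is smooth here and v(x) = u'(x) = -2*x - 2 pointwise, so the identity holds for every test function. Hence v is the weak derivative of u.


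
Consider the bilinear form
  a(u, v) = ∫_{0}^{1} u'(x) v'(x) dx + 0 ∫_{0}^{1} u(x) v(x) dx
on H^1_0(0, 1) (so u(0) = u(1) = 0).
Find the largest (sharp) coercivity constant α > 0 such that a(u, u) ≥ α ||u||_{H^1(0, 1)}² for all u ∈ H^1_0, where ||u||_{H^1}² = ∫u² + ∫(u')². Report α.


α = π^2/(1 + π^2)

Coercivity of a(·,·) on H^1_0(0, 1) means a(u, u) ≥ α ||u||_{H^1}² for every u ∈ H^1_0.
The interval has length L = 1, and Poincaré/coercivity depend only on L. Here a(u, u) = ∫(u')² + (0)·∫u².
Here c = 0, so a(u,u) = ∫(u')² alone. The condition a(u,u) ≥ α||u||_{H^1}² reads (1−α)∫(u')² ≥ (α−c)∫u². Any admissible α is ≤ 1 (rapidly oscillating u have ∫u²/∫(u')² → 0), and α = 1 would force 0 ≥ (1−c)∫u², impossible since c < 1; so 1−α > 0. By the sharp Poincaré inequality on H^1_0 of an interval of length L, ∫(u')² ≥ (π/L)²∫u² with equality for the first sine mode sin(π(x−x₀)/L) (x₀ the left endpoint), so the inequality holds for all u iff (1−α)(π/L)² ≥ α − c, i.e. α ≤ ((π/L)² + c)/((π/L)² + 1) = (1 + c(L/π)²)/(1 + (L/π)²). (Direct route, valid since c ≤ 0: Poincaré gives c∫u² ≥ c(L/π)²∫(u')², so a(u,u) ≥ (1 + c(L/π)²)∫(u')², while ||u||_{H^1}² ≤ (1 + (L/π)²)∫(u')²; dividing yields the same α.) With (π/L)² = π^2 and c = 0, the largest admissible constant is α = ((π/L)² + c)/((π/L)² + 1).
Simplifying, α = π^2/(1 + π^2).


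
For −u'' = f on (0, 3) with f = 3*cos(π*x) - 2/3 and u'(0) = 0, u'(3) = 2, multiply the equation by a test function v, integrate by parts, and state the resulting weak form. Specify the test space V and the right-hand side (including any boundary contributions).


V = H^1(0, 3) (v unrestricted at boundary; u is determined up to an additive constant); weak form: ∫_0^3 u'v' dx = ∫_0^3 (3*cos(π*x) - 2/3) v dx + 2·v(3) for all v ∈ V.

Multiply both sides by a test function v and integrate from 0 to 3:
  ∫_0^3 −u''(x) v(x) dx = ∫_0^3 f(x) v(x) dx.
Integrate the LHS by parts once:
  ∫_0^3 −u'' v dx = −[u'(x) v(x)]_0^3 + ∫_0^3 u'(x) v'(x) dx.
Thus ∫_0^3 u'(x) v'(x) dx = ∫_0^3 f(x) v(x) dx + [u'(x) v(x)]_0^3.
Choose V so that boundary terms are either known or forced to vanish.
u has inhomogeneous Neumann u'(0) = 0, u'(3) = 2. [u' v]_0^3 = (2)·v(3) − (0)·v(0) = 2·v(3). Take V = H^1(0, 3); boundary term becomes part of RHS.
Weak formulation: find u (satisfying any essential BC) such that ∫_0^3 u'(x) v'(x) dx = ∫_0^3 f v dx + 2·v(3) for all v ∈ V (Neumann data are natural BCs: they enter the RHS as boundary terms).
Substituting f(x) = 3*cos(π*x) - 2/3, the right-hand side is ∫_0^3 (3*cos(π*x) - 2/3) v dx + 2·v(3).
Compatibility check (pure Neumann): taking v ≡ 1 ∈ V gives 0 = ∫_0^3 f dx + (2) − (0), i.e. ∫_0^3 f dx must equal u'(0) − u'(3) = -2. Indeed ∫_0^3 (3*cos(π*x) - 2/3) dx = -2, so the data are compatible. The solution is then unique only up to an additive constant (fix it e.g. by requiring ∫_0^3 u dx = 0).


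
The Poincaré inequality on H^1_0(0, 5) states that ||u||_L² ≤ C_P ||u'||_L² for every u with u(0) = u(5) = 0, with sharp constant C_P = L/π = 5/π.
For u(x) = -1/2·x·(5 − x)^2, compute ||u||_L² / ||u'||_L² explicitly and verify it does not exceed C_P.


||u||_L² / ||u'||_L² = 5*sqrt(14)/14 < C_P = 5/π.

u(x) = -1/2·x·(5 − x)^2, so u'(x) = (5 - 3*x)*(x - 5)/2.
u(x) = -1/2·x·(5 − x)^2 vanishes at x = 0 and x = 5, so u ∈ H^1_0(0, 5). Differentiate via the product rule and integrate the resulting polynomials term by term.
  ∫_0^5 u² dx = ∫_0^5 (x^6/4 - 5*x^5 + 75*x^4/2 - 125*x^3 + 625*x^2/4) dx. Term by term:
    ∫_0^5 x^6/4 dx = 78125/28;  ∫_0^5 -5*x^5 dx = -78125/6;  ∫_0^5 75*x^4/2 dx = 46875/2;
    ∫_0^5 -125*x^3 dx = -78125/4;  ∫_0^5 625*x^2/4 dx = 78125/12.
  Sum: 78125/28 − 78125/6 + 46875/2 − 78125/4 + 78125/12 = 15625/84.
  ∫_0^5 (u')² dx = ∫_0^5 (9*x^4/4 - 30*x^3 + 275*x^2/2 - 250*x + 625/4) dx. Term by term:
    ∫_0^5 9*x^4/4 dx = 5625/4;  ∫_0^5 -30*x^3 dx = -9375/2;  ∫_0^5 275*x^2/2 dx = 34375/6;
    ∫_0^5 -250*x dx = -3125;  ∫_0^5 625/4 dx = 3125/4.
  Sum: 5625/4 − 9375/2 + 34375/6 − 3125 + 3125/4 = 625/6.
∫_0^5 u² dx = 15625/84, so ||u||_L² = 125*sqrt(21)/42.
∫_0^5 (u')² dx = 625/6, so ||u'||_L² = 25*sqrt(6)/6.
Ratio ||u||_L² / ||u'||_L² = 5*sqrt(14)/14.
Sharp Poincaré constant on H^1_0(0, 5) is C_P = L/π = 5/π, achieved by sin(π/5·x).
A polynomial bump cannot attain the sharp Poincaré constant (only the first sine eigenfunction does), so the ratio is strictly less than C_P, consistent with ||u||_L² ≤ C_P ||u'||_L².


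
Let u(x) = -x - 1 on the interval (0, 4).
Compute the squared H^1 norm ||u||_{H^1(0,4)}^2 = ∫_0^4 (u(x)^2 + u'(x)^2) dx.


||u||_{H^1}^2 = 136/3

The H^1 norm (squared) on an interval (0, L) is
  ||u||_{H^1}^2 = ∫_0^L u(x)^2 dx + ∫_0^L u'(x)^2 dx.
Compute u'(x) = -1.
Then u(x)^2 = x**2 + 2*x + 1 and u'(x)^2 = 1.
Integrate each monomial from 0 to 4 using ∫_0^4 c·x^n dx = c·4^(n+1)/(n+1):
  ∫_0^4 u(x)^2 dx = ∫_0^4 (x^2 + 2*x + 1) dx. Term by term:
    ∫_0^4 x^2 dx = 64/3;  ∫_0^4 2*x dx = 16;  ∫_0^4 1 dx = 4.
  Sum: 64/3 + 16 + 4 = 124/3.
  ∫_0^4 u'(x)^2 dx = ∫_0^4 (1) dx. Term by term:
    ∫_0^4 1 dx = 4.
Adding: ||u||_{H^1}^2 = 124/3 + 4 = 136/3.


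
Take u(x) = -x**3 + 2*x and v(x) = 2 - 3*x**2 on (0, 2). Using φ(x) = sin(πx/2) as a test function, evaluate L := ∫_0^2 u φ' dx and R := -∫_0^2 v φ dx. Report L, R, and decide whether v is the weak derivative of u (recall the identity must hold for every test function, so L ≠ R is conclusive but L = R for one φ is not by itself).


LHS = -96/π^3 + 16/π, RHS = -96/π^3 + 16/π. Yes, v = u' weakly.

u(x) = -x**3 + 2*x, classical derivative u'(x) = 2 - 3*x**2.
φ(x) = sin(πx/2), so φ'(x) = π*cos(π*x/2)/2.
Note φ(0) = φ(2) = 0, so the boundary term u·φ vanishes.
LHS = ∫_0^2 u(x) φ'(x) dx = ∫_0^2 (-π*x^3*cos(π*x/2)/2 + π*x*cos(π*x/2)) dx. Term by term:
  ∫_0^2 π*x*cos(π*x/2) dx = -8/π;  ∫_0^2 -π*x^3*cos(π*x/2)/2 dx = -96/π^3 + 24/π.
Sum: -8/π + -96/π^3 + 24/π = -96/π^3 + 16/π.
So LHS = -96/π^3 + 16/π.
∫_0^2 v(x) φ(x) dx = ∫_0^2 (-3*x^2*sin(π*x/2) + 2*sin(π*x/2)) dx. Term by term:
  ∫_0^2 2*sin(π*x/2) dx = 8/π;  ∫_0^2 -3*x^2*sin(π*x/2) dx = -24/π + 96/π^3.
Sum: 8/π + -24/π + 96/π^3 = -16/π + 96/π^3.
So RHS = -∫_0^2 v(x) φ(x) dx = -96/π^3 + 16/π.
LHS = RHS, so the identity holds for this test φ.
Moreover u is smooth here and v(x) = u'(x) = 2 - 3*x**2 pointwise, so the identity holds for every test function. Hence v is the weak derivative of u.


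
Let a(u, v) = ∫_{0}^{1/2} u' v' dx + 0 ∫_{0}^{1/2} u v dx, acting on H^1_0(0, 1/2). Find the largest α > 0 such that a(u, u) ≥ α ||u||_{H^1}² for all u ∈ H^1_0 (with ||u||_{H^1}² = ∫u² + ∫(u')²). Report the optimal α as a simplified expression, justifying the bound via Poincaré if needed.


α = 4*π^2/(1 + 4*π^2)

Coercivity of a(·,·) on H^1_0(0, 1/2) means a(u, u) ≥ α ||u||_{H^1}² for every u ∈ H^1_0.
The interval has length L = 1/2, and Poincaré/coercivity depend only on L. Here a(u, u) = ∫(u')² + (0)·∫u².
Here c = 0, so a(u,u) = ∫(u')² alone. The condition a(u,u) ≥ α||u||_{H^1}² reads (1−α)∫(u')² ≥ (α−c)∫u². Any admissible α is ≤ 1 (rapidly oscillating u have ∫u²/∫(u')² → 0), and α = 1 would force 0 ≥ (1−c)∫u², impossible since c < 1; so 1−α > 0. By the sharp Poincaré inequality on H^1_0 of an interval of length L, ∫(u')² ≥ (π/L)²∫u² with equality for the first sine mode sin(π(x−x₀)/L) (x₀ the left endpoint), so the inequality holds for all u iff (1−α)(π/L)² ≥ α − c, i.e. α ≤ ((π/L)² + c)/((π/L)² + 1) = (1 + c(L/π)²)/(1 + (L/π)²). (Direct route, valid since c ≤ 0: Poincaré gives c∫u² ≥ c(L/π)²∫(u')², so a(u,u) ≥ (1 + c(L/π)²)∫(u')², while ||u||_{H^1}² ≤ (1 + (L/π)²)∫(u')²; dividing yields the same α.) With (π/L)² = 4*π^2 and c = 0, the largest admissible constant is α = ((π/L)² + c)/((π/L)² + 1).
Simplifying, α = 4*π^2/(1 + 4*π^2).


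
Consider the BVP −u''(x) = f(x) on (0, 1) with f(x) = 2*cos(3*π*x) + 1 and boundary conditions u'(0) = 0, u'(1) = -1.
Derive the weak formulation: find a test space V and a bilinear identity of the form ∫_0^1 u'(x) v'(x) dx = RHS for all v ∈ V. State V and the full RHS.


V = H^1(0, 1) (v unrestricted at boundary; u is determined up to an additive constant); weak form: ∫_0^1 u'v' dx = ∫_0^1 (2*cos(3*π*x) + 1) v dx − v(1) for all v ∈ V.

Multiply both sides by a test function v and integrate from 0 to 1:
  ∫_0^1 −u''(x) v(x) dx = ∫_0^1 f(x) v(x) dx.
Integrate the LHS by parts once:
  ∫_0^1 −u'' v dx = −[u'(x) v(x)]_0^1 + ∫_0^1 u'(x) v'(x) dx.
Thus ∫_0^1 u'(x) v'(x) dx = ∫_0^1 f(x) v(x) dx + [u'(x) v(x)]_0^1.
Choose V so that boundary terms are either known or forced to vanish.
u has inhomogeneous Neumann u'(0) = 0, u'(1) = -1. [u' v]_0^1 = (-1)·v(1) − (0)·v(0) = − v(1). Take V = H^1(0, 1); boundary term becomes part of RHS.
Weak formulation: find u (satisfying any essential BC) such that ∫_0^1 u'(x) v'(x) dx = ∫_0^1 f v dx − v(1) for all v ∈ V (Neumann data are natural BCs: they enter the RHS as boundary terms).
Substituting f(x) = 2*cos(3*π*x) + 1, the right-hand side is ∫_0^1 (2*cos(3*π*x) + 1) v dx − v(1).
Compatibility check (pure Neumann): taking v ≡ 1 ∈ V gives 0 = ∫_0^1 f dx + (-1) − (0), i.e. ∫_0^1 f dx must equal u'(0) − u'(1) = 1. Indeed ∫_0^1 (2*cos(3*π*x) + 1) dx = 1, so the data are compatible. The solution is then unique only up to an additive constant (fix it e.g. by requiring ∫_0^1 u dx = 0).


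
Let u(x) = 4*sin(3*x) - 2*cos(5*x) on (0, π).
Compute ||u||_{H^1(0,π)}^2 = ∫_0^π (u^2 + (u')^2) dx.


||u||_{H^1(0,π)}^2 = 132*π

u'(x) = 10*sin(5*x) + 12*cos(3*x).
Expand u² and (u')² and integrate term by term on (0, π), using: for integers n ≥ 1, ∫_0^π sin²(nx) dx = ∫_0^π cos²(nx) dx = π/2; for n ≠ n', ∫_0^π sin(nx)sin(n'x) dx = ∫_0^π cos(nx)cos(n'x) dx = 0; and by product-to-sum, ∫_0^π sin(nx)cos(n'x) dx = ½∫_0^π [sin((n+n')x) + sin((n−n')x)] dx, which is 0 when n+n' is even and 2n/(n²−n'²) when n+n' is odd (it need not vanish on (0, π)).
  u² squared terms: (-2)²·∫cos(5x)² dx = 4·π/2 = 2*π;  (4)²·∫sin(3x)² dx = 16·π/2 = 8*π.
  u² cross terms: 2·(-2)·(4)·∫cos(5x)·sin(3x) dx = -16·(0) = 0.
  So ∫_0^π u² dx = 2*π + 8*π + 0 = 10*π.
  (u')² squared terms: (10)²·∫sin(5x)² dx = 100·π/2 = 50*π;  (12)²·∫cos(3x)² dx = 144·π/2 = 72*π.
  (u')² cross terms: 2·(10)·(12)·∫sin(5x)·cos(3x) dx = 240·(0) = 0.
  So ∫_0^π (u')² dx = 50*π + 72*π + 0 = 122*π.
||u||_{H^1}^2 = (10*π) + (122*π) = 132*π.


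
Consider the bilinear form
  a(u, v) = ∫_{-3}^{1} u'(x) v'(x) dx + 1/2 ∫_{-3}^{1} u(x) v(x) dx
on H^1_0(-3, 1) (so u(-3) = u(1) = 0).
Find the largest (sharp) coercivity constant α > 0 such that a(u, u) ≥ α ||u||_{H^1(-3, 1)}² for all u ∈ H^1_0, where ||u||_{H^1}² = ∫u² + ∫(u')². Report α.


α = (8 + π^2)/(π^2 + 16)

Coercivity of a(·,·) on H^1_0(-3, 1) means a(u, u) ≥ α ||u||_{H^1}² for every u ∈ H^1_0.
The interval has length L = 4, and Poincaré/coercivity depend only on L. Here a(u, u) = ∫(u')² + (1/2)·∫u².
Here 0 < c = 1/2 < 1. The condition a(u,u) ≥ α||u||_{H^1}² reads (1−α)∫(u')² ≥ (α−c)∫u². Any admissible α is ≤ 1 (rapidly oscillating u have ∫u²/∫(u')² → 0), and α = 1 would force 0 ≥ (1−c)∫u², impossible since c < 1; so 1−α > 0. By the sharp Poincaré inequality on H^1_0 of an interval of length L, ∫(u')² ≥ (π/L)²∫u² with equality for the first sine mode sin(π(x−x₀)/L) (x₀ the left endpoint), so the inequality holds for all u iff (1−α)(π/L)² ≥ α − c, i.e. α ≤ ((π/L)² + c)/((π/L)² + 1) = (1 + c(L/π)²)/(1 + (L/π)²). With (π/L)² = π^2/16 and c = 1/2, the largest admissible constant is α = ((π/L)² + c)/((π/L)² + 1).
Simplifying, α = (8 + π^2)/(π^2 + 16).


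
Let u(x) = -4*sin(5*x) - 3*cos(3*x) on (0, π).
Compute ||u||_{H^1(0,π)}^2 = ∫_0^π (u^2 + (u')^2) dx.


||u||_{H^1(0,π)}^2 = 253*π

u'(x) = 9*sin(3*x) - 20*cos(5*x).
Expand u² and (u')² and integrate term by term on (0, π), using: for integers n ≥ 1, ∫_0^π sin²(nx) dx = ∫_0^π cos²(nx) dx = π/2; for n ≠ n', ∫_0^π sin(nx)sin(n'x) dx = ∫_0^π cos(nx)cos(n'x) dx = 0; and by product-to-sum, ∫_0^π sin(nx)cos(n'x) dx = ½∫_0^π [sin((n+n')x) + sin((n−n')x)] dx, which is 0 when n+n' is even and 2n/(n²−n'²) when n+n' is odd (it need not vanish on (0, π)).
  u² squared terms: (-4)²·∫sin(5x)² dx = 16·π/2 = 8*π;  (-3)²·∫cos(3x)² dx = 9·π/2 = 9*π/2.
  u² cross terms: 2·(-4)·(-3)·∫sin(5x)·cos(3x) dx = 24·(0) = 0.
  So ∫_0^π u² dx = 8*π + 9*π/2 + 0 = 25*π/2.
  (u')² squared terms: (-20)²·∫cos(5x)² dx = 400·π/2 = 200*π;  (9)²·∫sin(3x)² dx = 81·π/2 = 81*π/2.
  (u')² cross terms: 2·(-20)·(9)·∫cos(5x)·sin(3x) dx = -360·(0) = 0.
  So ∫_0^π (u')² dx = 200*π + 81*π/2 + 0 = 481*π/2.
||u||_{H^1}^2 = (25*π/2) + (481*π/2) = 253*π.


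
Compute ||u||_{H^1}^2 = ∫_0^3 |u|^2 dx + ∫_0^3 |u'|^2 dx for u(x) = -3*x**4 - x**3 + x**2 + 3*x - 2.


||u||_{H^1}^2 = 9975507/140

The H^1 norm (squared) on an interval (0, L) is
  ||u||_{H^1}^2 = ∫_0^L u(x)^2 dx + ∫_0^L u'(x)^2 dx.
Compute u'(x) = -12*x**3 - 3*x**2 + 2*x + 3.
Then u(x)^2 = 9*x**8 + 6*x**7 - 5*x**6 - 20*x**5 + 7*x**4 + 10*x**3 + 5*x**2 - 12*x + 4 and u'(x)^2 = 144*x**6 + 72*x**5 - 39*x**4 - 84*x**3 - 14*x**2 + 12*x + 9.
Integrate each monomial from 0 to 3 using ∫_0^3 c·x^n dx = c·3^(n+1)/(n+1):
  ∫_0^3 u(x)^2 dx = ∫_0^3 (9*x^8 + 6*x^7 - 5*x^6 - 20*x^5 + 7*x^4 + 10*x^3 + 5*x^2 - 12*x + 4) dx. Term by term:
    ∫_0^3 9*x^8 dx = 19683;  ∫_0^3 6*x^7 dx = 19683/4;  ∫_0^3 -5*x^6 dx = -10935/7;
    ∫_0^3 -20*x^5 dx = -2430;  ∫_0^3 7*x^4 dx = 1701/5;  ∫_0^3 10*x^3 dx = 405/2;
    ∫_0^3 5*x^2 dx = 45;  ∫_0^3 -12*x dx = -54;  ∫_0^3 4 dx = 12.
  Sum: 19683 + 19683/4 − 10935/7 − 2430 + 1701/5 + 405/2 + 45 − 54 + 12 = 2962023/140.
  ∫_0^3 u'(x)^2 dx = ∫_0^3 (144*x^6 + 72*x^5 - 39*x^4 - 84*x^3 - 14*x^2 + 12*x + 9) dx. Term by term:
    ∫_0^3 144*x^6 dx = 314928/7;  ∫_0^3 72*x^5 dx = 8748;  ∫_0^3 -39*x^4 dx = -9477/5;
    ∫_0^3 -84*x^3 dx = -1701;  ∫_0^3 -14*x^2 dx = -126;  ∫_0^3 12*x dx = 54;
    ∫_0^3 9 dx = 27.
  Sum: 314928/7 + 8748 − 9477/5 − 1701 − 126 + 54 + 27 = 1753371/35.
Adding: ||u||_{H^1}^2 = 2962023/140 + 1753371/35 = 9975507/140.


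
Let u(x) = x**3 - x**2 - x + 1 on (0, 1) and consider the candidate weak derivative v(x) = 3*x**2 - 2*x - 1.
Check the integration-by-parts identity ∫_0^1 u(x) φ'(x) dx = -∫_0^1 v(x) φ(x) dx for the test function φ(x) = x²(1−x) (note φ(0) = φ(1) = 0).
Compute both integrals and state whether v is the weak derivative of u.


LHS = 1/12, RHS = 1/12. Yes, v = u' weakly.

u(x) = x**3 - x**2 - x + 1, classical derivative u'(x) = 3*x**2 - 2*x - 1.
φ(x) = x²(1−x), so φ'(x) = x*(2 - 3*x).
Note φ(0) = φ(1) = 0, so the boundary term u·φ vanishes.
LHS = ∫_0^1 u(x) φ'(x) dx = ∫_0^1 (-3*x^5 + 5*x^4 + x^3 - 5*x^2 + 2*x) dx. Term by term:
  ∫_0^1 -3*x^5 dx = -1/2;  ∫_0^1 5*x^4 dx = 1;  ∫_0^1 x^3 dx = 1/4;
  ∫_0^1 -5*x^2 dx = -5/3;  ∫_0^1 2*x dx = 1.
Sum: -1/2 + 1 + 1/4 − 5/3 + 1 = 1/12.
So LHS = 1/12.
∫_0^1 v(x) φ(x) dx = ∫_0^1 (-3*x^5 + 5*x^4 - x^3 - x^2) dx. Term by term:
  ∫_0^1 -3*x^5 dx = -1/2;  ∫_0^1 5*x^4 dx = 1;  ∫_0^1 -x^3 dx = -1/4;
  ∫_0^1 -x^2 dx = -1/3.
Sum: -1/2 + 1 − 1/4 − 1/3 = -1/12.
So RHS = -∫_0^1 v(x) φ(x) dx = 1/12.
LHS = RHS, so the identity holds for this test φ.
Moreover u is smooth here and v(x) = u'(x) = 3*x**2 - 2*x - 1 pointwise, so the identity holds for every test function. Hence v is the weak derivative of u.


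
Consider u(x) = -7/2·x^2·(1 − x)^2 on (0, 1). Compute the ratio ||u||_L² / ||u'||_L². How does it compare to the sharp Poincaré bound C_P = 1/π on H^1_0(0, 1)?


||u||_L² / ||u'||_L² = sqrt(3)/6 < C_P = 1/π.

u(x) = -7/2·x^2·(1 − x)^2, so u'(x) = 7*x*(x*(1 - x) - (x - 1)^2).
u(x) = -7/2·x^2·(1 − x)^2 vanishes at x = 0 and x = 1, so u ∈ H^1_0(0, 1). Differentiate via the product rule and integrate the resulting polynomials term by term.
  ∫_0^1 u² dx = ∫_0^1 (49*x^8/4 - 49*x^7 + 147*x^6/2 - 49*x^5 + 49*x^4/4) dx. Term by term:
    ∫_0^1 49*x^8/4 dx = 49/36;  ∫_0^1 -49*x^7 dx = -49/8;  ∫_0^1 147*x^6/2 dx = 21/2;
    ∫_0^1 -49*x^5 dx = -49/6;  ∫_0^1 49*x^4/4 dx = 49/20.
  Sum: 49/36 − 49/8 + 21/2 − 49/6 + 49/20 = 7/360.
  ∫_0^1 (u')² dx = ∫_0^1 (196*x^6 - 588*x^5 + 637*x^4 - 294*x^3 + 49*x^2) dx. Term by term:
    ∫_0^1 196*x^6 dx = 28;  ∫_0^1 -588*x^5 dx = -98;  ∫_0^1 637*x^4 dx = 637/5;
    ∫_0^1 -294*x^3 dx = -147/2;  ∫_0^1 49*x^2 dx = 49/3.
  Sum: 28 − 98 + 637/5 − 147/2 + 49/3 = 7/30.
∫_0^1 u² dx = 7/360, so ||u||_L² = sqrt(70)/60.
∫_0^1 (u')² dx = 7/30, so ||u'||_L² = sqrt(210)/30.
Ratio ||u||_L² / ||u'||_L² = sqrt(3)/6.
Sharp Poincaré constant on H^1_0(0, 1) is C_P = L/π = 1/π, achieved by sin(π·x).
A polynomial bump cannot attain the sharp Poincaré constant (only the first sine eigenfunction does), so the ratio is strictly less than C_P, consistent with ||u||_L² ≤ C_P ||u'||_L².


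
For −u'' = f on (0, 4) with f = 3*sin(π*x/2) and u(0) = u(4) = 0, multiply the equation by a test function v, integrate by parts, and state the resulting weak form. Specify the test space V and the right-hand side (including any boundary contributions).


V = H^1_0(0, 4) (so v(0) = v(4) = 0); weak form: ∫_0^4 u'v' dx = ∫_0^4 (3*sin(π*x/2)) v dx for all v ∈ V.

Multiply both sides by a test function v and integrate from 0 to 4:
  ∫_0^4 −u''(x) v(x) dx = ∫_0^4 f(x) v(x) dx.
Integrate the LHS by parts once:
  ∫_0^4 −u'' v dx = −[u'(x) v(x)]_0^4 + ∫_0^4 u'(x) v'(x) dx.
Thus ∫_0^4 u'(x) v'(x) dx = ∫_0^4 f(x) v(x) dx + [u'(x) v(x)]_0^4.
Choose V so that boundary terms are either known or forced to vanish.
u is Dirichlet: u(0) = u(4) = 0. Let V = H^1_0(0, 4); then v(0) = v(4) = 0, and [u' v]_0^4 = 0.
Weak formulation: find u (satisfying any essential BC) such that ∫_0^4 u'(x) v'(x) dx = ∫_0^4 f v dx for all v ∈ V.
Substituting f(x) = 3*sin(π*x/2), the right-hand side is ∫_0^4 (3*sin(π*x/2)) v dx.


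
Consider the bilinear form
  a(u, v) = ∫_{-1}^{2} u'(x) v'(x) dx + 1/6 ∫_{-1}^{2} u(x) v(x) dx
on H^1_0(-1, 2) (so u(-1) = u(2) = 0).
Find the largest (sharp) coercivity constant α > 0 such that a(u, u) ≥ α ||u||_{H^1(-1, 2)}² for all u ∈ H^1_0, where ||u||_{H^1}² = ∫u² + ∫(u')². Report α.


α = (3/2 + π^2)/(9 + π^2)

Coercivity of a(·,·) on H^1_0(-1, 2) means a(u, u) ≥ α ||u||_{H^1}² for every u ∈ H^1_0.
The interval has length L = 3, and Poincaré/coercivity depend only on L. Here a(u, u) = ∫(u')² + (1/6)·∫u².
Here 0 < c = 1/6 < 1. The condition a(u,u) ≥ α||u||_{H^1}² reads (1−α)∫(u')² ≥ (α−c)∫u². Any admissible α is ≤ 1 (rapidly oscillating u have ∫u²/∫(u')² → 0), and α = 1 would force 0 ≥ (1−c)∫u², impossible since c < 1; so 1−α > 0. By the sharp Poincaré inequality on H^1_0 of an interval of length L, ∫(u')² ≥ (π/L)²∫u² with equality for the first sine mode sin(π(x−x₀)/L) (x₀ the left endpoint), so the inequality holds for all u iff (1−α)(π/L)² ≥ α − c, i.e. α ≤ ((π/L)² + c)/((π/L)² + 1) = (1 + c(L/π)²)/(1 + (L/π)²). With (π/L)² = π^2/9 and c = 1/6, the largest admissible constant is α = ((π/L)² + c)/((π/L)² + 1).
Simplifying, α = (3/2 + π^2)/(9 + π^2).


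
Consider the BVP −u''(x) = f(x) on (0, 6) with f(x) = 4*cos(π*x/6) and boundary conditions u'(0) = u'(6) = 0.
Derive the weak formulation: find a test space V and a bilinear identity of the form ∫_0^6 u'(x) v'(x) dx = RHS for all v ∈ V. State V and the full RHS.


V = H^1(0, 6) (no boundary constraint on v; u is determined up to an additive constant); weak form: ∫_0^6 u'v' dx = ∫_0^6 (4*cos(π*x/6)) v dx for all v ∈ V.

Multiply both sides by a test function v and integrate from 0 to 6:
  ∫_0^6 −u''(x) v(x) dx = ∫_0^6 f(x) v(x) dx.
Integrate the LHS by parts once:
  ∫_0^6 −u'' v dx = −[u'(x) v(x)]_0^6 + ∫_0^6 u'(x) v'(x) dx.
Thus ∫_0^6 u'(x) v'(x) dx = ∫_0^6 f(x) v(x) dx + [u'(x) v(x)]_0^6.
Choose V so that boundary terms are either known or forced to vanish.
u has homogeneous Neumann: u'(0) = u'(6) = 0. So [u' v]_0^6 = 0·v(6) − 0·v(0) = 0 for any v; take V = H^1(0, 6).
Weak formulation: find u (satisfying any essential BC) such that ∫_0^6 u'(x) v'(x) dx = ∫_0^6 f v dx for all v ∈ V (homogeneous Neumann, so boundary terms vanish).
Substituting f(x) = 4*cos(π*x/6), the right-hand side is ∫_0^6 (4*cos(π*x/6)) v dx.
Compatibility check (pure Neumann): taking v ≡ 1 ∈ V gives 0 = ∫_0^6 f dx + (0) − (0), i.e. ∫_0^6 f dx must equal u'(0) − u'(6) = 0. Indeed ∫_0^6 (4*cos(π*x/6)) dx = 0, so the data are compatible. The solution is then unique only up to an additive constant (fix it e.g. by requiring ∫_0^6 u dx = 0).


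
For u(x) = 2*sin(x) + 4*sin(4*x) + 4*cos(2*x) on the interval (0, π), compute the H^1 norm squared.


||u||_{H^1(0,π)}^2 = -160/3 + 180*π

u'(x) = -8*sin(2*x) + 2*cos(x) + 16*cos(4*x).
Expand u² and (u')² and integrate term by term on (0, π), using: for integers n ≥ 1, ∫_0^π sin²(nx) dx = ∫_0^π cos²(nx) dx = π/2; for n ≠ n', ∫_0^π sin(nx)sin(n'x) dx = ∫_0^π cos(nx)cos(n'x) dx = 0; and by product-to-sum, ∫_0^π sin(nx)cos(n'x) dx = ½∫_0^π [sin((n+n')x) + sin((n−n')x)] dx, which is 0 when n+n' is even and 2n/(n²−n'²) when n+n' is odd (it need not vanish on (0, π)).
  u² squared terms: (2)²·∫sin(x)² dx = 4·π/2 = 2*π;  (4)²·∫cos(2x)² dx = 16·π/2 = 8*π;  (4)²·∫sin(4x)² dx = 16·π/2 = 8*π.
  u² cross terms: 2·(2)·(4)·∫sin(x)·cos(2x) dx = 16·(-2/3) = -32/3;  2·(2)·(4)·∫sin(x)·sin(4x) dx = 16·(0) = 0;  2·(4)·(4)·∫cos(2x)·sin(4x) dx = 32·(0) = 0.
  So ∫_0^π u² dx = 2*π + 8*π + 8*π − 32/3 + 0 + 0 = -32/3 + 18*π.
  (u')² squared terms: (-8)²·∫sin(2x)² dx = 64·π/2 = 32*π;  (2)²·∫cos(x)² dx = 4·π/2 = 2*π;  (16)²·∫cos(4x)² dx = 256·π/2 = 128*π.
  (u')² cross terms: 2·(-8)·(2)·∫sin(2x)·cos(x) dx = -32·(4/3) = -128/3;  2·(-8)·(16)·∫sin(2x)·cos(4x) dx = -256·(0) = 0;  2·(2)·(16)·∫cos(x)·cos(4x) dx = 64·(0) = 0.
  So ∫_0^π (u')² dx = 32*π + 2*π + 128*π − 128/3 + 0 + 0 = -128/3 + 162*π.
||u||_{H^1}^2 = (-32/3 + 18*π) + (-128/3 + 162*π) = -160/3 + 180*π.


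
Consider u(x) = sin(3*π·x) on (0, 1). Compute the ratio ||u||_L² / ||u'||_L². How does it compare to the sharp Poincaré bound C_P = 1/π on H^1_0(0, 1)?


||u||_L² / ||u'||_L² = 1/(3*π) < C_P = 1/π.

u(x) = sin(3*π·x), so u'(x) = 3*π*cos(3*π*x).
Writing u(x) = A·sin(kπx/L) with A = 1 and k = 3, use ∫_0^L sin²(kπx/L) dx = L/2 and ∫_0^L cos²(kπx/L) dx = L/2.
u² = 1·sin²(3*π·x) and (u')² = 9*π^2·cos²(3*π·x), and each of sin², cos² integrates to L/2 = 1/2 over (0, 1).
∫_0^1 u² dx = 1/2, so ||u||_L² = sqrt(2)/2.
∫_0^1 (u')² dx = 9*π^2/2, so ||u'||_L² = 3*sqrt(2)*π/2.
Ratio ||u||_L² / ||u'||_L² = 1/(3*π).
Sharp Poincaré constant on H^1_0(0, 1) is C_P = L/π = 1/π, achieved by sin(π·x).
This is the k = 3 harmonic; the ratio L/(kπ) is strictly less than C_P = L/π, consistent with the sharp inequality ||u||_L² ≤ C_P ||u'||_L².


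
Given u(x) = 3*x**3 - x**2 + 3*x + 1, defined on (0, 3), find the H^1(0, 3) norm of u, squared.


||u||_{H^1}^2 = 47613/7

The H^1 norm (squared) on an interval (0, L) is
  ||u||_{H^1}^2 = ∫_0^L u(x)^2 dx + ∫_0^L u'(x)^2 dx.
Compute u'(x) = 9*x**2 - 2*x + 3.
Then u(x)^2 = 9*x**6 - 6*x**5 + 19*x**4 + 7*x**2 + 6*x + 1 and u'(x)^2 = 81*x**4 - 36*x**3 + 58*x**2 - 12*x + 9.
Integrate each monomial from 0 to 3 using ∫_0^3 c·x^n dx = c·3^(n+1)/(n+1):
  ∫_0^3 u(x)^2 dx = ∫_0^3 (9*x^6 - 6*x^5 + 19*x^4 + 7*x^2 + 6*x + 1) dx. Term by term:
    ∫_0^3 9*x^6 dx = 19683/7;  ∫_0^3 -6*x^5 dx = -729;  ∫_0^3 19*x^4 dx = 4617/5;
    ∫_0^3 7*x^2 dx = 63;  ∫_0^3 6*x dx = 27;  ∫_0^3 1 dx = 3.
  Sum: 19683/7 − 729 + 4617/5 + 63 + 27 + 3 = 108474/35.
  ∫_0^3 u'(x)^2 dx = ∫_0^3 (81*x^4 - 36*x^3 + 58*x^2 - 12*x + 9) dx. Term by term:
    ∫_0^3 81*x^4 dx = 19683/5;  ∫_0^3 -36*x^3 dx = -729;  ∫_0^3 58*x^2 dx = 522;
    ∫_0^3 -12*x dx = -54;  ∫_0^3 9 dx = 27.
  Sum: 19683/5 − 729 + 522 − 54 + 27 = 18513/5.
Adding: ||u||_{H^1}^2 = 108474/35 + 18513/5 = 47613/7.


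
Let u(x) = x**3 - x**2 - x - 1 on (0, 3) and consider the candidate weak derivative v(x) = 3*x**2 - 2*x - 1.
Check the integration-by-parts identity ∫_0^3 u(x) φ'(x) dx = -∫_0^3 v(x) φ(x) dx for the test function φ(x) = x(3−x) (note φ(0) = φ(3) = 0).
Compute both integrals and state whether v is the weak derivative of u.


LHS = -369/20, RHS = -369/20. Yes, v = u' weakly.

u(x) = x**3 - x**2 - x - 1, classical derivative u'(x) = 3*x**2 - 2*x - 1.
φ(x) = x(3−x), so φ'(x) = 3 - 2*x.
Note φ(0) = φ(3) = 0, so the boundary term u·φ vanishes.
LHS = ∫_0^3 u(x) φ'(x) dx = ∫_0^3 (-2*x^4 + 5*x^3 - x^2 - x - 3) dx. Term by term:
  ∫_0^3 -2*x^4 dx = -486/5;  ∫_0^3 5*x^3 dx = 405/4;  ∫_0^3 -x^2 dx = -9;
  ∫_0^3 -x dx = -9/2;  ∫_0^3 -3 dx = -9.
Sum: -486/5 + 405/4 − 9 − 9/2 − 9 = -369/20.
So LHS = -369/20.
∫_0^3 v(x) φ(x) dx = ∫_0^3 (-3*x^4 + 11*x^3 - 5*x^2 - 3*x) dx. Term by term:
  ∫_0^3 -3*x^4 dx = -729/5;  ∫_0^3 11*x^3 dx = 891/4;  ∫_0^3 -5*x^2 dx = -45;
  ∫_0^3 -3*x dx = -27/2.
Sum: -729/5 + 891/4 − 45 − 27/2 = 369/20.
So RHS = -∫_0^3 v(x) φ(x) dx = -369/20.
LHS = RHS, so the identity holds for this test φ.
Moreover u is smooth here and v(x) = u'(x) = 3*x**2 - 2*x - 1 pointwise, so the identity holds for every test function. Hence v is the weak derivative of u.


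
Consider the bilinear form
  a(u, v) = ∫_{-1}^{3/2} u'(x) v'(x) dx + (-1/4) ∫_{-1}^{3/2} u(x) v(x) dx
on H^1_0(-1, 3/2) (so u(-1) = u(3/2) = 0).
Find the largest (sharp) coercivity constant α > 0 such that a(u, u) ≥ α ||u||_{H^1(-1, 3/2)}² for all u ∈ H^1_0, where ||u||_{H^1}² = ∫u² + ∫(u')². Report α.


α = (-25 + 16*π^2)/(4*(25 + 4*π^2))

Coercivity of a(·,·) on H^1_0(-1, 3/2) means a(u, u) ≥ α ||u||_{H^1}² for every u ∈ H^1_0.
The interval has length L = 5/2, and Poincaré/coercivity depend only on L. Here a(u, u) = ∫(u')² + (-1/4)·∫u².
Here c = -1/4 < 0 with |c| < (π/L)² = 4*π^2/25, so coercivity still holds. The condition a(u,u) ≥ α||u||_{H^1}² reads (1−α)∫(u')² ≥ (α−c)∫u². Any admissible α is ≤ 1 (rapidly oscillating u have ∫u²/∫(u')² → 0), and α = 1 would force 0 ≥ (1−c)∫u², impossible since c < 1; so 1−α > 0. By the sharp Poincaré inequality on H^1_0 of an interval of length L, ∫(u')² ≥ (π/L)²∫u² with equality for the first sine mode sin(π(x−x₀)/L) (x₀ the left endpoint), so the inequality holds for all u iff (1−α)(π/L)² ≥ α − c, i.e. α ≤ ((π/L)² + c)/((π/L)² + 1) = (1 + c(L/π)²)/(1 + (L/π)²). (Direct route, valid since c ≤ 0: Poincaré gives c∫u² ≥ c(L/π)²∫(u')², so a(u,u) ≥ (1 + c(L/π)²)∫(u')², while ||u||_{H^1}² ≤ (1 + (L/π)²)∫(u')²; dividing yields the same α.) With (π/L)² = 4*π^2/25 and c = -1/4, the largest admissible constant is α = ((π/L)² + c)/((π/L)² + 1).
Simplifying, α = (-25 + 16*π^2)/(4*(25 + 4*π^2)).


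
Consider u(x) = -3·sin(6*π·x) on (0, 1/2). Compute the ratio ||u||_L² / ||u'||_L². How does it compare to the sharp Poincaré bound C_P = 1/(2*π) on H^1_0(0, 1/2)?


||u||_L² / ||u'||_L² = 1/(6*π) < C_P = 1/(2*π).

u(x) = -3·sin(6*π·x), so u'(x) = -18*π*cos(6*π*x).
Writing u(x) = A·sin(kπx/L) with A = -3 and k = 3, use ∫_0^L sin²(kπx/L) dx = L/2 and ∫_0^L cos²(kπx/L) dx = L/2.
u² = 9·sin²(6*π·x) and (u')² = 324*π^2·cos²(6*π·x), and each of sin², cos² integrates to L/2 = 1/4 over (0, 1/2).
∫_0^1/2 u² dx = 9/4, so ||u||_L² = 3/2.
∫_0^1/2 (u')² dx = 81*π^2, so ||u'||_L² = 9*π.
Ratio ||u||_L² / ||u'||_L² = 1/(6*π).
Sharp Poincaré constant on H^1_0(0, 1/2) is C_P = L/π = 1/(2*π), achieved by sin(2*π·x).
This is the k = 3 harmonic; the ratio L/(kπ) is strictly less than C_P = L/π, consistent with the sharp inequality ||u||_L² ≤ C_P ||u'||_L².


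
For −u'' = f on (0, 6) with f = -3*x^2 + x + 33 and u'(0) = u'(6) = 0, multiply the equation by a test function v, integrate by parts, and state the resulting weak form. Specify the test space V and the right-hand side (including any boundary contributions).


V = H^1(0, 6) (no boundary constraint on v; u is determined up to an additive constant); weak form: ∫_0^6 u'v' dx = ∫_0^6 (-3*x^2 + x + 33) v dx for all v ∈ V.

Multiply both sides by a test function v and integrate from 0 to 6:
  ∫_0^6 −u''(x) v(x) dx = ∫_0^6 f(x) v(x) dx.
Integrate the LHS by parts once:
  ∫_0^6 −u'' v dx = −[u'(x) v(x)]_0^6 + ∫_0^6 u'(x) v'(x) dx.
Thus ∫_0^6 u'(x) v'(x) dx = ∫_0^6 f(x) v(x) dx + [u'(x) v(x)]_0^6.
Choose V so that boundary terms are either known or forced to vanish.
u has homogeneous Neumann: u'(0) = u'(6) = 0. So [u' v]_0^6 = 0·v(6) − 0·v(0) = 0 for any v; take V = H^1(0, 6).
Weak formulation: find u (satisfying any essential BC) such that ∫_0^6 u'(x) v'(x) dx = ∫_0^6 f v dx for all v ∈ V (homogeneous Neumann, so boundary terms vanish).
Substituting f(x) = -3*x^2 + x + 33, the right-hand side is ∫_0^6 (-3*x^2 + x + 33) v dx.
Compatibility check (pure Neumann): taking v ≡ 1 ∈ V gives 0 = ∫_0^6 f dx + (0) − (0), i.e. ∫_0^6 f dx must equal u'(0) − u'(6) = 0. Indeed ∫_0^6 (-3*x^2 + x + 33) dx = 0, so the data are compatible. The solution is then unique only up to an additive constant (fix it e.g. by requiring ∫_0^6 u dx = 0).


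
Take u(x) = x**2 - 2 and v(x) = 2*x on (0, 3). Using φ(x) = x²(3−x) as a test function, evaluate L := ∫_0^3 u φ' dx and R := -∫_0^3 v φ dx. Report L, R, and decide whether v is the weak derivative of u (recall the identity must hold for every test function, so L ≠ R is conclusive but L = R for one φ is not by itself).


LHS = -243/10, RHS = -243/10. Yes, v = u' weakly.

u(x) = x**2 - 2, classical derivative u'(x) = 2*x.
φ(x) = x²(3−x), so φ'(x) = 3*x*(2 - x).
Note φ(0) = φ(3) = 0, so the boundary term u·φ vanishes.
LHS = ∫_0^3 u(x) φ'(x) dx = ∫_0^3 (-3*x^4 + 6*x^3 + 6*x^2 - 12*x) dx. Term by term:
  ∫_0^3 -3*x^4 dx = -729/5;  ∫_0^3 6*x^3 dx = 243/2;  ∫_0^3 6*x^2 dx = 54;
  ∫_0^3 -12*x dx = -54.
Sum: -729/5 + 243/2 + 54 − 54 = -243/10.
So LHS = -243/10.
∫_0^3 v(x) φ(x) dx = ∫_0^3 (-2*x^4 + 6*x^3) dx. Term by term:
  ∫_0^3 -2*x^4 dx = -486/5;  ∫_0^3 6*x^3 dx = 243/2.
Sum: -486/5 + 243/2 = 243/10.
So RHS = -∫_0^3 v(x) φ(x) dx = -243/10.
LHS = RHS, so the identity holds for this test φ.
Moreover u is smooth here and v(x) = u'(x) = 2*x pointwise, so the identity holds for every test function. Hence v is the weak derivative of u.


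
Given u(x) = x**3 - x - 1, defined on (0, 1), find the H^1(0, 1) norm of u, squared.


||u||_{H^1}^2 = 499/210

The H^1 norm (squared) on an interval (0, L) is
  ||u||_{H^1}^2 = ∫_0^L u(x)^2 dx + ∫_0^L u'(x)^2 dx.
Compute u'(x) = 3*x**2 - 1.
Then u(x)^2 = x**6 - 2*x**4 - 2*x**3 + x**2 + 2*x + 1 and u'(x)^2 = 9*x**4 - 6*x**2 + 1.
Integrate each monomial from 0 to 1 using ∫_0^1 c·x^n dx = c·1^(n+1)/(n+1):
  ∫_0^1 u(x)^2 dx = ∫_0^1 (x^6 - 2*x^4 - 2*x^3 + x^2 + 2*x + 1) dx. Term by term:
    ∫_0^1 x^6 dx = 1/7;  ∫_0^1 -2*x^4 dx = -2/5;  ∫_0^1 -2*x^3 dx = -1/2;
    ∫_0^1 x^2 dx = 1/3;  ∫_0^1 2*x dx = 1;  ∫_0^1 1 dx = 1.
  Sum: 1/7 − 2/5 − 1/2 + 1/3 + 1 + 1 = 331/210.
  ∫_0^1 u'(x)^2 dx = ∫_0^1 (9*x^4 - 6*x^2 + 1) dx. Term by term:
    ∫_0^1 9*x^4 dx = 9/5;  ∫_0^1 -6*x^2 dx = -2;  ∫_0^1 1 dx = 1.
  Sum: 9/5 − 2 + 1 = 4/5.
Adding: ||u||_{H^1}^2 = 331/210 + 4/5 = 499/210.


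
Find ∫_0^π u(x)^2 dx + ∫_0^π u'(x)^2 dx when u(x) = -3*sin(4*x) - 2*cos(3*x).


||u||_{H^1(0,π)}^2 = 960/7 + 193*π/2

u'(x) = 6*sin(3*x) - 12*cos(4*x).
Expand u² and (u')² and integrate term by term on (0, π), using: for integers n ≥ 1, ∫_0^π sin²(nx) dx = ∫_0^π cos²(nx) dx = π/2; for n ≠ n', ∫_0^π sin(nx)sin(n'x) dx = ∫_0^π cos(nx)cos(n'x) dx = 0; and by product-to-sum, ∫_0^π sin(nx)cos(n'x) dx = ½∫_0^π [sin((n+n')x) + sin((n−n')x)] dx, which is 0 when n+n' is even and 2n/(n²−n'²) when n+n' is odd (it need not vanish on (0, π)).
  u² squared terms: (-3)²·∫sin(4x)² dx = 9·π/2 = 9*π/2;  (-2)²·∫cos(3x)² dx = 4·π/2 = 2*π.
  u² cross terms: 2·(-3)·(-2)·∫sin(4x)·cos(3x) dx = 12·(8/7) = 96/7.
  So ∫_0^π u² dx = 9*π/2 + 2*π + 96/7 = 96/7 + 13*π/2.
  (u')² squared terms: (-12)²·∫cos(4x)² dx = 144·π/2 = 72*π;  (6)²·∫sin(3x)² dx = 36·π/2 = 18*π.
  (u')² cross terms: 2·(-12)·(6)·∫cos(4x)·sin(3x) dx = -144·(-6/7) = 864/7.
  So ∫_0^π (u')² dx = 72*π + 18*π + 864/7 = 864/7 + 90*π.
||u||_{H^1}^2 = (96/7 + 13*π/2) + (864/7 + 90*π) = 960/7 + 193*π/2.


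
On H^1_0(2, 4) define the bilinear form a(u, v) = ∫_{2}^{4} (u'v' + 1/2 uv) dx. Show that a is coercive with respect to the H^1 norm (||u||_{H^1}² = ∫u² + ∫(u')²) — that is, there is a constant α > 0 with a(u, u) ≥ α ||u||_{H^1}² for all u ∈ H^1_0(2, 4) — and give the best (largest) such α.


α = (2 + π^2)/(4 + π^2)

Coercivity of a(·,·) on H^1_0(2, 4) means a(u, u) ≥ α ||u||_{H^1}² for every u ∈ H^1_0.
The interval has length L = 2, and Poincaré/coercivity depend only on L. Here a(u, u) = ∫(u')² + (1/2)·∫u².
Here 0 < c = 1/2 < 1. The condition a(u,u) ≥ α||u||_{H^1}² reads (1−α)∫(u')² ≥ (α−c)∫u². Any admissible α is ≤ 1 (rapidly oscillating u have ∫u²/∫(u')² → 0), and α = 1 would force 0 ≥ (1−c)∫u², impossible since c < 1; so 1−α > 0. By the sharp Poincaré inequality on H^1_0 of an interval of length L, ∫(u')² ≥ (π/L)²∫u² with equality for the first sine mode sin(π(x−x₀)/L) (x₀ the left endpoint), so the inequality holds for all u iff (1−α)(π/L)² ≥ α − c, i.e. α ≤ ((π/L)² + c)/((π/L)² + 1) = (1 + c(L/π)²)/(1 + (L/π)²). With (π/L)² = π^2/4 and c = 1/2, the largest admissible constant is α = ((π/L)² + c)/((π/L)² + 1).
Simplifying, α = (2 + π^2)/(4 + π^2).


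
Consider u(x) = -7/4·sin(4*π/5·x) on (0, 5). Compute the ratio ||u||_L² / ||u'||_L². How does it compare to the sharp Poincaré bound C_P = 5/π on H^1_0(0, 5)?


||u||_L² / ||u'||_L² = 5/(4*π) < C_P = 5/π.

u(x) = -7/4·sin(4*π/5·x), so u'(x) = -7*π*cos(4*π*x/5)/5.
Writing u(x) = A·sin(kπx/L) with A = -7/4 and k = 4, use ∫_0^L sin²(kπx/L) dx = L/2 and ∫_0^L cos²(kπx/L) dx = L/2.
u² = 49/16·sin²(4*π/5·x) and (u')² = 49*π^2/25·cos²(4*π/5·x), and each of sin², cos² integrates to L/2 = 5/2 over (0, 5).
∫_0^5 u² dx = 245/32, so ||u||_L² = 7*sqrt(10)/8.
∫_0^5 (u')² dx = 49*π^2/10, so ||u'||_L² = 7*sqrt(10)*π/10.
Ratio ||u||_L² / ||u'||_L² = 5/(4*π).
Sharp Poincaré constant on H^1_0(0, 5) is C_P = L/π = 5/π, achieved by sin(π/5·x).
This is the k = 4 harmonic; the ratio L/(kπ) is strictly less than C_P = L/π, consistent with the sharp inequality ||u||_L² ≤ C_P ||u'||_L².


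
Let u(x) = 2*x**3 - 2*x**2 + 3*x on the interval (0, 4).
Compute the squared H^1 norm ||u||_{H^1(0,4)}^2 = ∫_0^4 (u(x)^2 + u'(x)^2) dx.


||u||_{H^1}^2 = 414956/35

The H^1 norm (squared) on an interval (0, L) is
  ||u||_{H^1}^2 = ∫_0^L u(x)^2 dx + ∫_0^L u'(x)^2 dx.
Compute u'(x) = 6*x**2 - 4*x + 3.
Then u(x)^2 = 4*x**6 - 8*x**5 + 16*x**4 - 12*x**3 + 9*x**2 and u'(x)^2 = 36*x**4 - 48*x**3 + 52*x**2 - 24*x + 9.
Integrate each monomial from 0 to 4 using ∫_0^4 c·x^n dx = c·4^(n+1)/(n+1):
  ∫_0^4 u(x)^2 dx = ∫_0^4 (4*x^6 - 8*x^5 + 16*x^4 - 12*x^3 + 9*x^2) dx. Term by term:
    ∫_0^4 4*x^6 dx = 65536/7;  ∫_0^4 -8*x^5 dx = -16384/3;  ∫_0^4 16*x^4 dx = 16384/5;
    ∫_0^4 -12*x^3 dx = -768;  ∫_0^4 9*x^2 dx = 192.
  Sum: 65536/7 − 16384/3 + 16384/5 − 768 + 192 = 693184/105.
  ∫_0^4 u'(x)^2 dx = ∫_0^4 (36*x^4 - 48*x^3 + 52*x^2 - 24*x + 9) dx. Term by term:
    ∫_0^4 36*x^4 dx = 36864/5;  ∫_0^4 -48*x^3 dx = -3072;  ∫_0^4 52*x^2 dx = 3328/3;
    ∫_0^4 -24*x dx = -192;  ∫_0^4 9 dx = 36.
  Sum: 36864/5 − 3072 + 3328/3 − 192 + 36 = 78812/15.
Adding: ||u||_{H^1}^2 = 693184/105 + 78812/15 = 414956/35.


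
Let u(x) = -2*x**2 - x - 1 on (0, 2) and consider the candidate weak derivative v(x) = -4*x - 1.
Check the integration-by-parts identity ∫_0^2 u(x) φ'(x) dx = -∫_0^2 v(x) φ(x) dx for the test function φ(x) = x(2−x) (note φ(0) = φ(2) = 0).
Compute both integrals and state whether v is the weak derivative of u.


LHS = 20/3, RHS = 20/3. Yes, v = u' weakly.

u(x) = -2*x**2 - x - 1, classical derivative u'(x) = -4*x - 1.
φ(x) = x(2−x), so φ'(x) = 2 - 2*x.
Note φ(0) = φ(2) = 0, so the boundary term u·φ vanishes.
LHS = ∫_0^2 u(x) φ'(x) dx = ∫_0^2 (4*x^3 - 2*x^2 - 2) dx. Term by term:
  ∫_0^2 4*x^3 dx = 16;  ∫_0^2 -2*x^2 dx = -16/3;  ∫_0^2 -2 dx = -4.
Sum: 16 − 16/3 − 4 = 20/3.
So LHS = 20/3.
∫_0^2 v(x) φ(x) dx = ∫_0^2 (4*x^3 - 7*x^2 - 2*x) dx. Term by term:
  ∫_0^2 4*x^3 dx = 16;  ∫_0^2 -7*x^2 dx = -56/3;  ∫_0^2 -2*x dx = -4.
Sum: 16 − 56/3 − 4 = -20/3.
So RHS = -∫_0^2 v(x) φ(x) dx = 20/3.
LHS = RHS, so the identity holds for this test φ.
Moreover u is smooth here and v(x) = u'(x) = -4*x - 1 pointwise, so the identity holds for every test function. Hence v is the weak derivative of u.
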